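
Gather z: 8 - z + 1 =9 - z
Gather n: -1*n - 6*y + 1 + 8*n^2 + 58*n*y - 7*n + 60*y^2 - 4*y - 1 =8*n^2 + n*(58*y - 8) + 60*y^2 - 10*y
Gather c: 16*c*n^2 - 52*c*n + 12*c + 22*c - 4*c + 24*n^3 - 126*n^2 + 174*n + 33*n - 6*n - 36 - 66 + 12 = c*(16*n^2 - 52*n + 30) + 24*n^3 - 126*n^2 + 201*n - 90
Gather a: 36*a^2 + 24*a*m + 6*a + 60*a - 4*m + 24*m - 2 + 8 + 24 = 36*a^2 + a*(24*m + 66) + 20*m + 30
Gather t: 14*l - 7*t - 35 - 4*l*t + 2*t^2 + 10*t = 14*l + 2*t^2 + t*(3 - 4*l) - 35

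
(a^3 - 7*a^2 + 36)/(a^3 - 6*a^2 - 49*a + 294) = (a^2 - a - 6)/(a^2 - 49)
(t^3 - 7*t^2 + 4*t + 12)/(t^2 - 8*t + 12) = t + 1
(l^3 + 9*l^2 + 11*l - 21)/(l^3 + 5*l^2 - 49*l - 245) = (l^2 + 2*l - 3)/(l^2 - 2*l - 35)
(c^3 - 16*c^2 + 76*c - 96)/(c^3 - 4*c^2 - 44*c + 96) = (c - 6)/(c + 6)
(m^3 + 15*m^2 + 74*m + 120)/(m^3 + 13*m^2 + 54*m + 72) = (m + 5)/(m + 3)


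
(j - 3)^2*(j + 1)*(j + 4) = j^4 - j^3 - 17*j^2 + 21*j + 36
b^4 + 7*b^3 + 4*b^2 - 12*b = b*(b - 1)*(b + 2)*(b + 6)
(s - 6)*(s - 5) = s^2 - 11*s + 30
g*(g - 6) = g^2 - 6*g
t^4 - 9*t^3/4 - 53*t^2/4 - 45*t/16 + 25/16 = (t - 5)*(t - 1/4)*(t + 1/2)*(t + 5/2)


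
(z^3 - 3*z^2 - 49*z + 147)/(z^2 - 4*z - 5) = (-z^3 + 3*z^2 + 49*z - 147)/(-z^2 + 4*z + 5)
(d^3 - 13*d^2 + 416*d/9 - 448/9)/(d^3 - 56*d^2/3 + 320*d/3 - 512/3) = (d - 7/3)/(d - 8)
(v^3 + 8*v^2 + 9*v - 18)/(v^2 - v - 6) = (-v^3 - 8*v^2 - 9*v + 18)/(-v^2 + v + 6)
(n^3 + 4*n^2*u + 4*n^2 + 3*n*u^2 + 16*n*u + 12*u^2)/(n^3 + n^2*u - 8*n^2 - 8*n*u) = (n^2 + 3*n*u + 4*n + 12*u)/(n*(n - 8))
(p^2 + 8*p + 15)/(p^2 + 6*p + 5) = (p + 3)/(p + 1)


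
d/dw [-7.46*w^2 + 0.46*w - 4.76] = 0.46 - 14.92*w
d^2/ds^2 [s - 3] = 0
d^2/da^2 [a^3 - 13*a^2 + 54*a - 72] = 6*a - 26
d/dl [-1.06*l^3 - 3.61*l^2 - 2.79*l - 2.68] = -3.18*l^2 - 7.22*l - 2.79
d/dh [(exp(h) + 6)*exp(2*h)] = 3*(exp(h) + 4)*exp(2*h)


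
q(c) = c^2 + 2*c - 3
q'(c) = 2*c + 2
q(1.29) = 1.24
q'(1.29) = 4.58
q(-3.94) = 4.64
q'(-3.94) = -5.88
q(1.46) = 2.05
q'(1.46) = 4.92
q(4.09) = 21.91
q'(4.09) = 10.18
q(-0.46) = -3.71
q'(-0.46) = 1.08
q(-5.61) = 17.25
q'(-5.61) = -9.22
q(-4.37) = 7.36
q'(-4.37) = -6.74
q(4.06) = 21.60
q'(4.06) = 10.12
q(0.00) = -3.00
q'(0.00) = 2.00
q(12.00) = 165.00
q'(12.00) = 26.00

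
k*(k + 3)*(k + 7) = k^3 + 10*k^2 + 21*k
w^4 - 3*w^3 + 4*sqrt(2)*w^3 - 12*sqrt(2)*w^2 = w^2*(w - 3)*(w + 4*sqrt(2))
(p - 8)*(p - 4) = p^2 - 12*p + 32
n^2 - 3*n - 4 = (n - 4)*(n + 1)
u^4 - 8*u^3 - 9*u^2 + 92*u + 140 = (u - 7)*(u - 5)*(u + 2)^2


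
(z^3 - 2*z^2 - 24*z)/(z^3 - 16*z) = (z - 6)/(z - 4)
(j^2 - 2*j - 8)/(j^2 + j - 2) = (j - 4)/(j - 1)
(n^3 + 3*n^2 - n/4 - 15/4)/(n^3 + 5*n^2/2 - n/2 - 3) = (n + 5/2)/(n + 2)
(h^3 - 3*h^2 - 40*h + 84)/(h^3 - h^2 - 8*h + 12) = (h^2 - h - 42)/(h^2 + h - 6)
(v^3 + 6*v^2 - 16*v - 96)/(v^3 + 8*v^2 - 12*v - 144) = (v + 4)/(v + 6)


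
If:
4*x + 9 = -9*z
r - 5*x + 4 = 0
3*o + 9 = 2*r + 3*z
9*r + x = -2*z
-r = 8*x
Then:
No Solution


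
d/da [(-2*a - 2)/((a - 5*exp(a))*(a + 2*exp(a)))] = 2*((a + 1)*(a - 5*exp(a))*(2*exp(a) + 1) - (a + 1)*(a + 2*exp(a))*(5*exp(a) - 1) - (a - 5*exp(a))*(a + 2*exp(a)))/((a - 5*exp(a))^2*(a + 2*exp(a))^2)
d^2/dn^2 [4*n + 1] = 0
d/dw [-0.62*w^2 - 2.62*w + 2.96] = -1.24*w - 2.62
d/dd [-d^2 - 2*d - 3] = -2*d - 2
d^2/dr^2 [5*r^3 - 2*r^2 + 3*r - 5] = 30*r - 4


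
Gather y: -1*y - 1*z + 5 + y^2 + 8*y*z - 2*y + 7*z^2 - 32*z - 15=y^2 + y*(8*z - 3) + 7*z^2 - 33*z - 10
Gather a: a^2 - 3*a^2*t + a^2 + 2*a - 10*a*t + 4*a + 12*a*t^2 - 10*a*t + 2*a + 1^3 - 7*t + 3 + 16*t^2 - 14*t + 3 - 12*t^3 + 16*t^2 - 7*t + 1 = a^2*(2 - 3*t) + a*(12*t^2 - 20*t + 8) - 12*t^3 + 32*t^2 - 28*t + 8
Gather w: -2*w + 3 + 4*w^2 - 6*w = 4*w^2 - 8*w + 3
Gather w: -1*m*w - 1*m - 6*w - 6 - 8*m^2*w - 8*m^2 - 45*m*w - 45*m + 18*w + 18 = -8*m^2 - 46*m + w*(-8*m^2 - 46*m + 12) + 12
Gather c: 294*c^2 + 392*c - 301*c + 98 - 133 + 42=294*c^2 + 91*c + 7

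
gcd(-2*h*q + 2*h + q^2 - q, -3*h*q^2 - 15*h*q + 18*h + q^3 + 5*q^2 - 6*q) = q - 1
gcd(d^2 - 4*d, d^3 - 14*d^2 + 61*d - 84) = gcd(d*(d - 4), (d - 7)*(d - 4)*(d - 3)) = d - 4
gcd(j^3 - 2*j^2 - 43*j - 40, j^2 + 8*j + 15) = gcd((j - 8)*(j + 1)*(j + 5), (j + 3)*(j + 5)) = j + 5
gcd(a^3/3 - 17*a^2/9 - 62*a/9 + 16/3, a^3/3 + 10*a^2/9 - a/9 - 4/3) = a + 3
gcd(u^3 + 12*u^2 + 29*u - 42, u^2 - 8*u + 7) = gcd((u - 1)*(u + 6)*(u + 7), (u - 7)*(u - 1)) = u - 1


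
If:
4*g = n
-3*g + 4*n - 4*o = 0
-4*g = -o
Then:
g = 0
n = 0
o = 0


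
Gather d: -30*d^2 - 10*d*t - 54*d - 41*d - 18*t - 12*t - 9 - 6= -30*d^2 + d*(-10*t - 95) - 30*t - 15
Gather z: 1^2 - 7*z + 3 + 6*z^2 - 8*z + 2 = 6*z^2 - 15*z + 6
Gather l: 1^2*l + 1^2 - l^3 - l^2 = -l^3 - l^2 + l + 1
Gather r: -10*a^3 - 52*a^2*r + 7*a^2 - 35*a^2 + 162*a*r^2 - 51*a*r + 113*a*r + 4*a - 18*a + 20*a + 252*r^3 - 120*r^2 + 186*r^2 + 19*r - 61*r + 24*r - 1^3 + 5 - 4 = -10*a^3 - 28*a^2 + 6*a + 252*r^3 + r^2*(162*a + 66) + r*(-52*a^2 + 62*a - 18)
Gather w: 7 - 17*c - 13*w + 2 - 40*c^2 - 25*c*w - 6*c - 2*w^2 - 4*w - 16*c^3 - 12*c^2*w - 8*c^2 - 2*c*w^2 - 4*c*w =-16*c^3 - 48*c^2 - 23*c + w^2*(-2*c - 2) + w*(-12*c^2 - 29*c - 17) + 9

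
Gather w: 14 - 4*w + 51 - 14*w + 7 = 72 - 18*w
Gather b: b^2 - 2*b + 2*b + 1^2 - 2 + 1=b^2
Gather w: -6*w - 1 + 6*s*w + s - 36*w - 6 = s + w*(6*s - 42) - 7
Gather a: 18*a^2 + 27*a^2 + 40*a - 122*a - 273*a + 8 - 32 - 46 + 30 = 45*a^2 - 355*a - 40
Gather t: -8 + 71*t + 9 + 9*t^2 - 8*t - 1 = 9*t^2 + 63*t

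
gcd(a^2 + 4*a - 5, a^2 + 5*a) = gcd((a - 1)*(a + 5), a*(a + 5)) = a + 5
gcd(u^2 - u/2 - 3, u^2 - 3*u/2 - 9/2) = u + 3/2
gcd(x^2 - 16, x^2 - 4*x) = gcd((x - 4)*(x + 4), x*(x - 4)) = x - 4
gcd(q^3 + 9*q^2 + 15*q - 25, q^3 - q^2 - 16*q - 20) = 1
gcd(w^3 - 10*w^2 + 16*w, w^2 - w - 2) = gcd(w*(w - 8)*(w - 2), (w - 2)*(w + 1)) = w - 2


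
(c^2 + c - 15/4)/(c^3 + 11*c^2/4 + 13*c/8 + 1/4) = 2*(4*c^2 + 4*c - 15)/(8*c^3 + 22*c^2 + 13*c + 2)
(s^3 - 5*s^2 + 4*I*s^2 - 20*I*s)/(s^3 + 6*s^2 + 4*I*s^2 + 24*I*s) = (s - 5)/(s + 6)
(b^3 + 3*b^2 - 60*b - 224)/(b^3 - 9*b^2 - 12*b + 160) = (b + 7)/(b - 5)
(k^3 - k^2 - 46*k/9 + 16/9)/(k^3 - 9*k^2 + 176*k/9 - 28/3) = (9*k^3 - 9*k^2 - 46*k + 16)/(9*k^3 - 81*k^2 + 176*k - 84)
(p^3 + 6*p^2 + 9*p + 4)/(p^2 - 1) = (p^2 + 5*p + 4)/(p - 1)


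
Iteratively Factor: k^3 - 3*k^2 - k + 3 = (k + 1)*(k^2 - 4*k + 3) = (k - 1)*(k + 1)*(k - 3)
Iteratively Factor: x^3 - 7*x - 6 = (x - 3)*(x^2 + 3*x + 2) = (x - 3)*(x + 1)*(x + 2)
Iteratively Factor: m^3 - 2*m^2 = (m)*(m^2 - 2*m) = m^2*(m - 2)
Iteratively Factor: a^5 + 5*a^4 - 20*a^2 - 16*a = (a + 2)*(a^4 + 3*a^3 - 6*a^2 - 8*a) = (a - 2)*(a + 2)*(a^3 + 5*a^2 + 4*a) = (a - 2)*(a + 2)*(a + 4)*(a^2 + a) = (a - 2)*(a + 1)*(a + 2)*(a + 4)*(a)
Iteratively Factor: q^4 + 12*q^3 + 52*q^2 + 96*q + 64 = (q + 2)*(q^3 + 10*q^2 + 32*q + 32) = (q + 2)*(q + 4)*(q^2 + 6*q + 8) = (q + 2)*(q + 4)^2*(q + 2)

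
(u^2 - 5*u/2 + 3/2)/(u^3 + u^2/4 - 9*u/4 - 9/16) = 8*(u - 1)/(8*u^2 + 14*u + 3)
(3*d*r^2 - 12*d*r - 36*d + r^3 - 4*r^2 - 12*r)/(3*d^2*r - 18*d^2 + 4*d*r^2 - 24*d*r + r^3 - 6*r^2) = (r + 2)/(d + r)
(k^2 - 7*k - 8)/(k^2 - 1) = (k - 8)/(k - 1)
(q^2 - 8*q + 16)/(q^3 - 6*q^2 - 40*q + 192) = (q - 4)/(q^2 - 2*q - 48)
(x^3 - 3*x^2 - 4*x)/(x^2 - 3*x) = (x^2 - 3*x - 4)/(x - 3)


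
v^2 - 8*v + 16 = (v - 4)^2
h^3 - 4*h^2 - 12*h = h*(h - 6)*(h + 2)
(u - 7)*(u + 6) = u^2 - u - 42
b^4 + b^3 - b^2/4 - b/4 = b*(b - 1/2)*(b + 1/2)*(b + 1)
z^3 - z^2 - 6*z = z*(z - 3)*(z + 2)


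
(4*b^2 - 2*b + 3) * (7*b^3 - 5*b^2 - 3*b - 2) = 28*b^5 - 34*b^4 + 19*b^3 - 17*b^2 - 5*b - 6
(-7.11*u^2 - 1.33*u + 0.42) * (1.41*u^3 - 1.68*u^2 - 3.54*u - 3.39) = -10.0251*u^5 + 10.0695*u^4 + 27.996*u^3 + 28.1055*u^2 + 3.0219*u - 1.4238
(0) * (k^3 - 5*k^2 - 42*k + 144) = 0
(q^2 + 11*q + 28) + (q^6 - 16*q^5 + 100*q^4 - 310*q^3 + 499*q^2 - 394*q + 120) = q^6 - 16*q^5 + 100*q^4 - 310*q^3 + 500*q^2 - 383*q + 148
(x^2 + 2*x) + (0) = x^2 + 2*x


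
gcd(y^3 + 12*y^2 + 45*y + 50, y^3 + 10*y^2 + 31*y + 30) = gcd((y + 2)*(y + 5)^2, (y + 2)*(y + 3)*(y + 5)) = y^2 + 7*y + 10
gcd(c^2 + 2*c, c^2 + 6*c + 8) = c + 2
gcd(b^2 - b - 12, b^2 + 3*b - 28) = b - 4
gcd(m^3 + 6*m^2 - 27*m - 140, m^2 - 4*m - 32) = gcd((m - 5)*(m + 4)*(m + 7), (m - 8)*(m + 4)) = m + 4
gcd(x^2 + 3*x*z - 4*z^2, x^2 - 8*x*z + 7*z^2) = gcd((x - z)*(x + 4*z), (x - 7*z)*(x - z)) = x - z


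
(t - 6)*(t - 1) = t^2 - 7*t + 6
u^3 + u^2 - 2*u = u*(u - 1)*(u + 2)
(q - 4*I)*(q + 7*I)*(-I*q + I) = -I*q^3 + 3*q^2 + I*q^2 - 3*q - 28*I*q + 28*I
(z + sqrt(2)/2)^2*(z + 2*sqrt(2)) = z^3 + 3*sqrt(2)*z^2 + 9*z/2 + sqrt(2)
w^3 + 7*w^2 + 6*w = w*(w + 1)*(w + 6)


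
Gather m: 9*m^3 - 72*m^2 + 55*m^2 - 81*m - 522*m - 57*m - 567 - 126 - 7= 9*m^3 - 17*m^2 - 660*m - 700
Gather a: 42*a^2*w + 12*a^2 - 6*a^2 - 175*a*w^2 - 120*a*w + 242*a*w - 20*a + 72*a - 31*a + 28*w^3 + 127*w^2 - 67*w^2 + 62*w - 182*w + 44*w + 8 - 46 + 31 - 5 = a^2*(42*w + 6) + a*(-175*w^2 + 122*w + 21) + 28*w^3 + 60*w^2 - 76*w - 12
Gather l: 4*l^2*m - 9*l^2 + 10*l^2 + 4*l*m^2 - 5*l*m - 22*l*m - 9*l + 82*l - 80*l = l^2*(4*m + 1) + l*(4*m^2 - 27*m - 7)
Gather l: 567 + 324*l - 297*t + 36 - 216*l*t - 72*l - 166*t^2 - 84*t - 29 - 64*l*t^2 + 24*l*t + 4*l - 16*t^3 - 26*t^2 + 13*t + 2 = l*(-64*t^2 - 192*t + 256) - 16*t^3 - 192*t^2 - 368*t + 576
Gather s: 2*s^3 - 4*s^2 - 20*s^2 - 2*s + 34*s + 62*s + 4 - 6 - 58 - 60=2*s^3 - 24*s^2 + 94*s - 120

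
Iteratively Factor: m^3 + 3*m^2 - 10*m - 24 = (m - 3)*(m^2 + 6*m + 8) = (m - 3)*(m + 2)*(m + 4)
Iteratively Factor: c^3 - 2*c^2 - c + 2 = (c + 1)*(c^2 - 3*c + 2) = (c - 2)*(c + 1)*(c - 1)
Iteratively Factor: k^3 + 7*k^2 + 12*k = (k + 3)*(k^2 + 4*k) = k*(k + 3)*(k + 4)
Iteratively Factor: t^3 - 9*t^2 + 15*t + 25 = (t - 5)*(t^2 - 4*t - 5) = (t - 5)*(t + 1)*(t - 5)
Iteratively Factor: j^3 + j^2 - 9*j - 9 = (j - 3)*(j^2 + 4*j + 3) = (j - 3)*(j + 3)*(j + 1)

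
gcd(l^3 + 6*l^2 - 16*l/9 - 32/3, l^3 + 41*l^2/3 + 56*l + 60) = l + 6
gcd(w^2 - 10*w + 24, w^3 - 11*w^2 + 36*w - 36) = w - 6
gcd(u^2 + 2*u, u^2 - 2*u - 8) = u + 2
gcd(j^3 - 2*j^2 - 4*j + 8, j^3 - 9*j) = 1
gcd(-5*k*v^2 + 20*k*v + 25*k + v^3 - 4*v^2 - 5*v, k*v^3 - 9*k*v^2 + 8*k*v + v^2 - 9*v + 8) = 1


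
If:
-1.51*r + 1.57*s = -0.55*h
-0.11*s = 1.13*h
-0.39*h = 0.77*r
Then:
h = 0.00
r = 0.00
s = 0.00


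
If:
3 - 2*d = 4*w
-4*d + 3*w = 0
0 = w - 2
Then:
No Solution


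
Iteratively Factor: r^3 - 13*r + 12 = (r - 1)*(r^2 + r - 12) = (r - 1)*(r + 4)*(r - 3)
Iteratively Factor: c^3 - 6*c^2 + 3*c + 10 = (c + 1)*(c^2 - 7*c + 10) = (c - 5)*(c + 1)*(c - 2)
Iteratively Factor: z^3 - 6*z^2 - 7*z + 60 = (z - 5)*(z^2 - z - 12) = (z - 5)*(z - 4)*(z + 3)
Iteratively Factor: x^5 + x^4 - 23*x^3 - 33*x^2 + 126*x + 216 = (x + 2)*(x^4 - x^3 - 21*x^2 + 9*x + 108) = (x + 2)*(x + 3)*(x^3 - 4*x^2 - 9*x + 36) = (x - 4)*(x + 2)*(x + 3)*(x^2 - 9) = (x - 4)*(x - 3)*(x + 2)*(x + 3)*(x + 3)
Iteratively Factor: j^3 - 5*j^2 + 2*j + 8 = (j - 4)*(j^2 - j - 2) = (j - 4)*(j + 1)*(j - 2)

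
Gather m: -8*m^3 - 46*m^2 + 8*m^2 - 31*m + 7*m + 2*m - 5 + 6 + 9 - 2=-8*m^3 - 38*m^2 - 22*m + 8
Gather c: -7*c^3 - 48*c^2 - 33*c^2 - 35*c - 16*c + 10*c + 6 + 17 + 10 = -7*c^3 - 81*c^2 - 41*c + 33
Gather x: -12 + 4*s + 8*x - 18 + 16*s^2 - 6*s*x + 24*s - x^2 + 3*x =16*s^2 + 28*s - x^2 + x*(11 - 6*s) - 30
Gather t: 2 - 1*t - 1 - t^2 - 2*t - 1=-t^2 - 3*t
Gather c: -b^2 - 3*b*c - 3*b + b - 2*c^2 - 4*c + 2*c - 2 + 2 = -b^2 - 2*b - 2*c^2 + c*(-3*b - 2)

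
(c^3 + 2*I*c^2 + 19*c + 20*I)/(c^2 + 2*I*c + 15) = (c^2 - 3*I*c + 4)/(c - 3*I)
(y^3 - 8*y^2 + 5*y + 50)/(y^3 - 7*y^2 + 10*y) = (y^2 - 3*y - 10)/(y*(y - 2))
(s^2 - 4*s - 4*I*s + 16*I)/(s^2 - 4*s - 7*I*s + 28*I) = (s - 4*I)/(s - 7*I)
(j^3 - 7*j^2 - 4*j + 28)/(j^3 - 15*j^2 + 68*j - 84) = (j + 2)/(j - 6)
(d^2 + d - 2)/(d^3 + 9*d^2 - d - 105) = (d^2 + d - 2)/(d^3 + 9*d^2 - d - 105)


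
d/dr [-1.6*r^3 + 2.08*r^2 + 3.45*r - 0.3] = -4.8*r^2 + 4.16*r + 3.45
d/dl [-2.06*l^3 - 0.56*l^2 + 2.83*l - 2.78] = -6.18*l^2 - 1.12*l + 2.83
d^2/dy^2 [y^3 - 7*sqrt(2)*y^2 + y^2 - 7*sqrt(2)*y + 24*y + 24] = 6*y - 14*sqrt(2) + 2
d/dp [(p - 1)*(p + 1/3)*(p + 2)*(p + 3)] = 4*p^3 + 13*p^2 + 14*p/3 - 17/3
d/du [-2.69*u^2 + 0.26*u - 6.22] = 0.26 - 5.38*u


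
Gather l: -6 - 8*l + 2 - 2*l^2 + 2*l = -2*l^2 - 6*l - 4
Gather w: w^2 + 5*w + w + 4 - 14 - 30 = w^2 + 6*w - 40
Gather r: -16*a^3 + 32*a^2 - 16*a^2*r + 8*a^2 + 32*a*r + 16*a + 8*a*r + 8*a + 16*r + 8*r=-16*a^3 + 40*a^2 + 24*a + r*(-16*a^2 + 40*a + 24)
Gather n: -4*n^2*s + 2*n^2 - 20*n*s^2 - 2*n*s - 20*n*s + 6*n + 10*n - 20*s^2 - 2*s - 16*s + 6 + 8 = n^2*(2 - 4*s) + n*(-20*s^2 - 22*s + 16) - 20*s^2 - 18*s + 14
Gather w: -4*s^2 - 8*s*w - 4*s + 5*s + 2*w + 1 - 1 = -4*s^2 + s + w*(2 - 8*s)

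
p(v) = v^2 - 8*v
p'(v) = 2*v - 8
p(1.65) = -10.48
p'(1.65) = -4.70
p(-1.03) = 9.30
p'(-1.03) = -10.06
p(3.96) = -16.00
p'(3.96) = -0.08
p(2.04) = -12.16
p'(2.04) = -3.92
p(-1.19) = 10.94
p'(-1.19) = -10.38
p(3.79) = -15.96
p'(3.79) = -0.42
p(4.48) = -15.77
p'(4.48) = 0.96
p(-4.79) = 61.26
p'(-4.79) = -17.58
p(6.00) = -12.00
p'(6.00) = 4.00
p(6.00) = -12.00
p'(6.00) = 4.00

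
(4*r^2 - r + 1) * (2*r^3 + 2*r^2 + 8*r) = 8*r^5 + 6*r^4 + 32*r^3 - 6*r^2 + 8*r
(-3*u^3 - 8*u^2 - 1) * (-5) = 15*u^3 + 40*u^2 + 5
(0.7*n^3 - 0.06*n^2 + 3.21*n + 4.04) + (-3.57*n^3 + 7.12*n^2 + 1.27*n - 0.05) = -2.87*n^3 + 7.06*n^2 + 4.48*n + 3.99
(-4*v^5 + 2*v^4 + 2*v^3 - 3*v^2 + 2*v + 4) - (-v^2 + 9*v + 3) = -4*v^5 + 2*v^4 + 2*v^3 - 2*v^2 - 7*v + 1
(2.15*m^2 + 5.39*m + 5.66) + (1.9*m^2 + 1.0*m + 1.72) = 4.05*m^2 + 6.39*m + 7.38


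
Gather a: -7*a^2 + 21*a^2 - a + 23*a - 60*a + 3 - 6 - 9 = 14*a^2 - 38*a - 12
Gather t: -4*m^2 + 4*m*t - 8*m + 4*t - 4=-4*m^2 - 8*m + t*(4*m + 4) - 4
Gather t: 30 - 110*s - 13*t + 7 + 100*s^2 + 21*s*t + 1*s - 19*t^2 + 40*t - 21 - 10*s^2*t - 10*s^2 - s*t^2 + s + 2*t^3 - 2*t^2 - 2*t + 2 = 90*s^2 - 108*s + 2*t^3 + t^2*(-s - 21) + t*(-10*s^2 + 21*s + 25) + 18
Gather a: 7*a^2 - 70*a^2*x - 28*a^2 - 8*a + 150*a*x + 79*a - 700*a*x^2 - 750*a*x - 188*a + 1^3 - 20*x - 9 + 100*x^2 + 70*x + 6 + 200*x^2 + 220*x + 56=a^2*(-70*x - 21) + a*(-700*x^2 - 600*x - 117) + 300*x^2 + 270*x + 54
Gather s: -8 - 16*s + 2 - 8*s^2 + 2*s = -8*s^2 - 14*s - 6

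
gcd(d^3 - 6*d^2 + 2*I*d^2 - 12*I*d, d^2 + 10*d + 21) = 1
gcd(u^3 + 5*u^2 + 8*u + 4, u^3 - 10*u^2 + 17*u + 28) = u + 1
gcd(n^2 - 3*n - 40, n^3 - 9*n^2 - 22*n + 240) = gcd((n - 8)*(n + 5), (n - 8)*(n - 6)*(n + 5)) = n^2 - 3*n - 40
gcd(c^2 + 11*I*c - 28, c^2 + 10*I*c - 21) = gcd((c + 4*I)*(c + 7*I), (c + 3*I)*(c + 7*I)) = c + 7*I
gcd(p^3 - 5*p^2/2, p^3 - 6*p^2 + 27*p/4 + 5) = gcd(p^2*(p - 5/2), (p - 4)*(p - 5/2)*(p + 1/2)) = p - 5/2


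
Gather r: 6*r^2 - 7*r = 6*r^2 - 7*r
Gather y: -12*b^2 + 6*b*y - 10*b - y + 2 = -12*b^2 - 10*b + y*(6*b - 1) + 2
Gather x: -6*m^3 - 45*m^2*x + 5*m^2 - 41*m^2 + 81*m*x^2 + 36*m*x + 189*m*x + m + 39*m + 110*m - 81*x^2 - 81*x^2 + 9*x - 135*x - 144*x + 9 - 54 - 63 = -6*m^3 - 36*m^2 + 150*m + x^2*(81*m - 162) + x*(-45*m^2 + 225*m - 270) - 108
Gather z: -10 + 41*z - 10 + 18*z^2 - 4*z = 18*z^2 + 37*z - 20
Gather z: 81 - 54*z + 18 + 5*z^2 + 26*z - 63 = 5*z^2 - 28*z + 36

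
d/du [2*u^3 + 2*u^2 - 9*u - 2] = 6*u^2 + 4*u - 9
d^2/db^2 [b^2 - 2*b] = 2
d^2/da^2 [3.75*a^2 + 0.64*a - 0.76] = 7.50000000000000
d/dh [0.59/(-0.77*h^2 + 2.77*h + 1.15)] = (0.9086*h - 1.6343)/(-0.77*h^2 + 2.77*h + 1.15)^2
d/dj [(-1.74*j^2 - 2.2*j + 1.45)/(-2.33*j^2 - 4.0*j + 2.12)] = (1.834*j^2 - 0.6206*j + 1.136)/(5.4289*j^4 + 18.64*j^3 + 6.1208*j^2 - 16.96*j + 4.4944)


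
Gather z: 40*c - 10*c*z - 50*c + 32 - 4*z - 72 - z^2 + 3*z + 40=-10*c - z^2 + z*(-10*c - 1)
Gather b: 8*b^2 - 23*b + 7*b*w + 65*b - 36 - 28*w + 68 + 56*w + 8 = 8*b^2 + b*(7*w + 42) + 28*w + 40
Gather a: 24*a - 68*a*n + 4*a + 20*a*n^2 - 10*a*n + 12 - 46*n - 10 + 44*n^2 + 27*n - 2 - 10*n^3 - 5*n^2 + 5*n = a*(20*n^2 - 78*n + 28) - 10*n^3 + 39*n^2 - 14*n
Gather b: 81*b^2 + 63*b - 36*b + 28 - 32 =81*b^2 + 27*b - 4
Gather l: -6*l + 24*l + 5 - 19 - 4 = 18*l - 18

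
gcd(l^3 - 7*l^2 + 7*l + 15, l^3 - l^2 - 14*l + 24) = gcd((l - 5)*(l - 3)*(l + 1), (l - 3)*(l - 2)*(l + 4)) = l - 3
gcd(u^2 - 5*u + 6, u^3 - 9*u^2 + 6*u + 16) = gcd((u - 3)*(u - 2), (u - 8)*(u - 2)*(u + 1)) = u - 2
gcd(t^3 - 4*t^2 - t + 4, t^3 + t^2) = t + 1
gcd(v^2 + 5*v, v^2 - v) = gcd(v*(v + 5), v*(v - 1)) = v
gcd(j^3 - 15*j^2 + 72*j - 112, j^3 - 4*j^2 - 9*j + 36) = j - 4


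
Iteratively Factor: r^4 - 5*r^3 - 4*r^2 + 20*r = (r - 2)*(r^3 - 3*r^2 - 10*r) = (r - 2)*(r + 2)*(r^2 - 5*r) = r*(r - 2)*(r + 2)*(r - 5)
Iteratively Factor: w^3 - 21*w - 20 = (w + 1)*(w^2 - w - 20) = (w + 1)*(w + 4)*(w - 5)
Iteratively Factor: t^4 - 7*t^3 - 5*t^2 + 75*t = (t - 5)*(t^3 - 2*t^2 - 15*t) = (t - 5)^2*(t^2 + 3*t) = t*(t - 5)^2*(t + 3)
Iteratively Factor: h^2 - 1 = (h + 1)*(h - 1)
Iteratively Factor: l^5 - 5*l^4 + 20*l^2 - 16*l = (l + 2)*(l^4 - 7*l^3 + 14*l^2 - 8*l) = (l - 1)*(l + 2)*(l^3 - 6*l^2 + 8*l) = (l - 4)*(l - 1)*(l + 2)*(l^2 - 2*l) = (l - 4)*(l - 2)*(l - 1)*(l + 2)*(l)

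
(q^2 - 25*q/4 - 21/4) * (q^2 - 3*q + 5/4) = q^4 - 37*q^3/4 + 59*q^2/4 + 127*q/16 - 105/16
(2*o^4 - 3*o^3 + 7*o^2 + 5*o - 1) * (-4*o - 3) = -8*o^5 + 6*o^4 - 19*o^3 - 41*o^2 - 11*o + 3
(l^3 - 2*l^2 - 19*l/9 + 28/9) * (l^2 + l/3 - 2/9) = l^5 - 5*l^4/3 - 3*l^3 + 77*l^2/27 + 122*l/81 - 56/81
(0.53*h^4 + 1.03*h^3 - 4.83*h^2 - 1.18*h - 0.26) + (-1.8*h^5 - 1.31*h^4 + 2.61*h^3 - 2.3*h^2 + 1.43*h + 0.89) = -1.8*h^5 - 0.78*h^4 + 3.64*h^3 - 7.13*h^2 + 0.25*h + 0.63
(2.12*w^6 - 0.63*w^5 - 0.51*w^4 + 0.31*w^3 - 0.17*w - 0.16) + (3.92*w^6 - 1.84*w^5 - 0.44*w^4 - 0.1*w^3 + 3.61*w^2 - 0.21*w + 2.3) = 6.04*w^6 - 2.47*w^5 - 0.95*w^4 + 0.21*w^3 + 3.61*w^2 - 0.38*w + 2.14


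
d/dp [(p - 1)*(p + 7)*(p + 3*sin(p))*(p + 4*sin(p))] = (p - 1)*(p + 7)*(p + 3*sin(p))*(4*cos(p) + 1) + (p - 1)*(p + 7)*(p + 4*sin(p))*(3*cos(p) + 1) + (p - 1)*(p + 3*sin(p))*(p + 4*sin(p)) + (p + 7)*(p + 3*sin(p))*(p + 4*sin(p))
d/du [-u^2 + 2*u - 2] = 2 - 2*u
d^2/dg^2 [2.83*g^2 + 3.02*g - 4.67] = 5.66000000000000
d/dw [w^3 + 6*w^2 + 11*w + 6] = 3*w^2 + 12*w + 11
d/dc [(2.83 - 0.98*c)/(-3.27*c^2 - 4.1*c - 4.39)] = (-3.2046*c^2 + 18.5082*c + 15.9052)/(10.6929*c^4 + 26.814*c^3 + 45.5206*c^2 + 35.998*c + 19.2721)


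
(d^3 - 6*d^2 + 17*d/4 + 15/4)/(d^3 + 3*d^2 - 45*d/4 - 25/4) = (2*d^2 - 13*d + 15)/(2*d^2 + 5*d - 25)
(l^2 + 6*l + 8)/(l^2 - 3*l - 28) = (l + 2)/(l - 7)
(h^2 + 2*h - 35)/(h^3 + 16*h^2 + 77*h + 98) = (h - 5)/(h^2 + 9*h + 14)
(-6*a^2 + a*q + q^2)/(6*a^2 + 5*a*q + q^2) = (-2*a + q)/(2*a + q)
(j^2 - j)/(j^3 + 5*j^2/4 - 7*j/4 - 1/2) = 4*j/(4*j^2 + 9*j + 2)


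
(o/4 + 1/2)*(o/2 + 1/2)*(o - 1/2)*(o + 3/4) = o^4/8 + 13*o^3/32 + 19*o^2/64 - 5*o/64 - 3/32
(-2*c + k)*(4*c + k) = -8*c^2 + 2*c*k + k^2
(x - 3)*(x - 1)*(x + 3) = x^3 - x^2 - 9*x + 9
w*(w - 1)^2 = w^3 - 2*w^2 + w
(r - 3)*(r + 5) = r^2 + 2*r - 15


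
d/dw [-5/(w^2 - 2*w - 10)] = 10*(w - 1)/(-w^2 + 2*w + 10)^2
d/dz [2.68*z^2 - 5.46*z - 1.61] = 5.36*z - 5.46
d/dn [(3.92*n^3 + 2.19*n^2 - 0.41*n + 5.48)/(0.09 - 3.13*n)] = (-24.5392*n^3 - 5.7963*n^2 + 0.3942*n + 17.1155)/(9.7969*n^2 - 0.5634*n + 0.0081)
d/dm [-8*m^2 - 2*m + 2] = -16*m - 2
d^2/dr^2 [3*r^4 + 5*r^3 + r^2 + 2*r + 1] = 36*r^2 + 30*r + 2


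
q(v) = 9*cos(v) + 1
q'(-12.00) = -4.83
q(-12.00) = 8.59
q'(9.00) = -3.71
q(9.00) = -7.20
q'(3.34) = 1.77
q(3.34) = -7.82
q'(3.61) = 4.06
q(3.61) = -7.03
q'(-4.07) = -7.21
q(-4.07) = -4.39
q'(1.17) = -8.29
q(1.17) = 4.51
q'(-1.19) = 8.36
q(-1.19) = 4.34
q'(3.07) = -0.64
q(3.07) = -7.98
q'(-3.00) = 1.27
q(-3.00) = -7.91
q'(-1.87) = 8.60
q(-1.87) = -1.65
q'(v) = -9*sin(v)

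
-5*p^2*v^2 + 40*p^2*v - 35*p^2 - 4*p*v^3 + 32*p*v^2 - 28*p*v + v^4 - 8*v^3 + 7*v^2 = (-5*p + v)*(p + v)*(v - 7)*(v - 1)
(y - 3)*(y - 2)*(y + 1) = y^3 - 4*y^2 + y + 6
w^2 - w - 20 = (w - 5)*(w + 4)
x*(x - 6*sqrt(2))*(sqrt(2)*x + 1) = sqrt(2)*x^3 - 11*x^2 - 6*sqrt(2)*x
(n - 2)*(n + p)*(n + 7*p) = n^3 + 8*n^2*p - 2*n^2 + 7*n*p^2 - 16*n*p - 14*p^2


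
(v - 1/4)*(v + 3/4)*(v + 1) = v^3 + 3*v^2/2 + 5*v/16 - 3/16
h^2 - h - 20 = (h - 5)*(h + 4)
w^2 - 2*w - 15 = (w - 5)*(w + 3)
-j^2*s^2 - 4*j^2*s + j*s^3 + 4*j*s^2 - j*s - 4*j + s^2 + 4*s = (-j + s)*(s + 4)*(j*s + 1)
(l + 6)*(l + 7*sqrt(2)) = l^2 + 6*l + 7*sqrt(2)*l + 42*sqrt(2)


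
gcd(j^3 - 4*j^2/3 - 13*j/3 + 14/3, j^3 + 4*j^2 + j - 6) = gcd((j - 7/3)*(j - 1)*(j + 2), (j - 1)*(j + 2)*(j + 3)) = j^2 + j - 2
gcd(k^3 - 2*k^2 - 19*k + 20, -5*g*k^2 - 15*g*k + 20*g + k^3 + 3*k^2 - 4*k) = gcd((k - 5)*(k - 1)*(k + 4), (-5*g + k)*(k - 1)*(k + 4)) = k^2 + 3*k - 4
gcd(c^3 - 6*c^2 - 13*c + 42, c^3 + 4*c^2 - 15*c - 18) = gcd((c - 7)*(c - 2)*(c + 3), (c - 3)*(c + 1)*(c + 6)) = 1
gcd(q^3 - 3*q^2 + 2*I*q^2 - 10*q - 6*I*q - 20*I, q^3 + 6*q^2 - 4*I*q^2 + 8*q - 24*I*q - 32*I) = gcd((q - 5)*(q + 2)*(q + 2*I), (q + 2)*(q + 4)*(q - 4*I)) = q + 2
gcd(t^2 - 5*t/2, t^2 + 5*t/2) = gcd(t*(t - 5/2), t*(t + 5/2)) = t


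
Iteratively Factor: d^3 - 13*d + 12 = (d - 3)*(d^2 + 3*d - 4) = (d - 3)*(d + 4)*(d - 1)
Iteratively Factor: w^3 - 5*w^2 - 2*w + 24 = (w + 2)*(w^2 - 7*w + 12) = (w - 3)*(w + 2)*(w - 4)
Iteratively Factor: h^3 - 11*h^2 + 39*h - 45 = (h - 3)*(h^2 - 8*h + 15) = (h - 5)*(h - 3)*(h - 3)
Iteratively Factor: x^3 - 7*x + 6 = (x - 1)*(x^2 + x - 6) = (x - 1)*(x + 3)*(x - 2)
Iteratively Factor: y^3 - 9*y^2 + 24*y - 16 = (y - 4)*(y^2 - 5*y + 4) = (y - 4)^2*(y - 1)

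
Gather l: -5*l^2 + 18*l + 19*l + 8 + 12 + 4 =-5*l^2 + 37*l + 24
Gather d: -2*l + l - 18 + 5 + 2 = -l - 11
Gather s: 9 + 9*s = 9*s + 9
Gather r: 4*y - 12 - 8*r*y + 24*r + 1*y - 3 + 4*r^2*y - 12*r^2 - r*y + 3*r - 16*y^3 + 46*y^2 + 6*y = r^2*(4*y - 12) + r*(27 - 9*y) - 16*y^3 + 46*y^2 + 11*y - 15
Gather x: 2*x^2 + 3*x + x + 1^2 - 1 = 2*x^2 + 4*x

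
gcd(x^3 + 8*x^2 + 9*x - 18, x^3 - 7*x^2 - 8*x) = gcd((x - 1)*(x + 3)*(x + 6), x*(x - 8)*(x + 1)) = 1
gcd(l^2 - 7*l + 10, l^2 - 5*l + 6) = l - 2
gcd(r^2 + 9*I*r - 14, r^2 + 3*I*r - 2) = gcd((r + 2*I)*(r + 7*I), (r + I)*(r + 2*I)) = r + 2*I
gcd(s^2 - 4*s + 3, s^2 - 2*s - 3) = s - 3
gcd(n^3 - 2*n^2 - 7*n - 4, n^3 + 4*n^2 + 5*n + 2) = n^2 + 2*n + 1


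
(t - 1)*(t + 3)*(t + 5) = t^3 + 7*t^2 + 7*t - 15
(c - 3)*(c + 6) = c^2 + 3*c - 18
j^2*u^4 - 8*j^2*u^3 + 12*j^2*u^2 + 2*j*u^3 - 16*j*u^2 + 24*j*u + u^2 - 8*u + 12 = (u - 6)*(u - 2)*(j*u + 1)^2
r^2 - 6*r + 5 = (r - 5)*(r - 1)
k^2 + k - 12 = (k - 3)*(k + 4)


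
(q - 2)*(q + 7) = q^2 + 5*q - 14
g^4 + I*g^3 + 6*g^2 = g^2*(g - 2*I)*(g + 3*I)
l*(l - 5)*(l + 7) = l^3 + 2*l^2 - 35*l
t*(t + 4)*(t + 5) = t^3 + 9*t^2 + 20*t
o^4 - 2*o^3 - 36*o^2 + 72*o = o*(o - 6)*(o - 2)*(o + 6)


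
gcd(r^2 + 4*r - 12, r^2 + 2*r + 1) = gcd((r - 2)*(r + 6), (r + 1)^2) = 1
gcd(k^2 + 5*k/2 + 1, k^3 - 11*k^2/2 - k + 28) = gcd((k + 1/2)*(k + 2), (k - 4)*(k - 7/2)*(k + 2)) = k + 2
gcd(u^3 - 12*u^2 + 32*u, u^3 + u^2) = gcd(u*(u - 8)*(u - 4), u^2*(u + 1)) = u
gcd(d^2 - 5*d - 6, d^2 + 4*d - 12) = 1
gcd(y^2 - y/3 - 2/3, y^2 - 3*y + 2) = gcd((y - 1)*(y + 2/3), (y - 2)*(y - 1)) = y - 1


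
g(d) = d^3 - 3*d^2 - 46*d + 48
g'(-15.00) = 719.00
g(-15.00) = -3312.00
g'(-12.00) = 458.00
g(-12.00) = -1560.00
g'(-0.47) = -42.52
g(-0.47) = 68.85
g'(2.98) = -37.24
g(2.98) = -89.26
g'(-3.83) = 20.99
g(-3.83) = 123.99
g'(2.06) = -45.63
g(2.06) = -50.75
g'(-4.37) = 37.51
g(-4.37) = 108.28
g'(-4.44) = 39.78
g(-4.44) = 105.57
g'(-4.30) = 35.27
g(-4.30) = 110.82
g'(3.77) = -25.98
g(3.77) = -114.48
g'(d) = 3*d^2 - 6*d - 46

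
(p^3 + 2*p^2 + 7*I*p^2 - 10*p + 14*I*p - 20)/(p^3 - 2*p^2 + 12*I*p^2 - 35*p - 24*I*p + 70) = (p^2 + 2*p*(1 + I) + 4*I)/(p^2 + p*(-2 + 7*I) - 14*I)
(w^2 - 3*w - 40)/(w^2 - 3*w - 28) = (-w^2 + 3*w + 40)/(-w^2 + 3*w + 28)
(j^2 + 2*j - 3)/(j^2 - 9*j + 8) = (j + 3)/(j - 8)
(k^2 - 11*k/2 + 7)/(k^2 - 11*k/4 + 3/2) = 2*(2*k - 7)/(4*k - 3)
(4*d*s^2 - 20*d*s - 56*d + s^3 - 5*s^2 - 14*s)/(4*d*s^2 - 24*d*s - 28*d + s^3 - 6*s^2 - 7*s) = (s + 2)/(s + 1)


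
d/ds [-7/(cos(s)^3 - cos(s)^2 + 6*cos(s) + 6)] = 7*(-3*cos(s)^2 + 2*cos(s) - 6)*sin(s)/(cos(s)^3 - cos(s)^2 + 6*cos(s) + 6)^2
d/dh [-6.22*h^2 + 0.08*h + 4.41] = 0.08 - 12.44*h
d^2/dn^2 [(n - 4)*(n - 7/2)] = 2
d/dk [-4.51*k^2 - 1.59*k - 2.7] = -9.02*k - 1.59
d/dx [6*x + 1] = 6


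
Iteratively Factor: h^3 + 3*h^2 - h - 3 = (h + 1)*(h^2 + 2*h - 3) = (h - 1)*(h + 1)*(h + 3)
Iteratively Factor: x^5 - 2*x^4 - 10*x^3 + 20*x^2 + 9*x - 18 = (x - 3)*(x^4 + x^3 - 7*x^2 - x + 6) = (x - 3)*(x - 2)*(x^3 + 3*x^2 - x - 3) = (x - 3)*(x - 2)*(x - 1)*(x^2 + 4*x + 3) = (x - 3)*(x - 2)*(x - 1)*(x + 3)*(x + 1)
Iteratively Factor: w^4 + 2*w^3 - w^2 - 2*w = (w + 2)*(w^3 - w) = (w + 1)*(w + 2)*(w^2 - w) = (w - 1)*(w + 1)*(w + 2)*(w)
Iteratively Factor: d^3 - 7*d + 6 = (d + 3)*(d^2 - 3*d + 2) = (d - 2)*(d + 3)*(d - 1)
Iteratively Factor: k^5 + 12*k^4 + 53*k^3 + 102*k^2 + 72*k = (k)*(k^4 + 12*k^3 + 53*k^2 + 102*k + 72) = k*(k + 3)*(k^3 + 9*k^2 + 26*k + 24) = k*(k + 2)*(k + 3)*(k^2 + 7*k + 12) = k*(k + 2)*(k + 3)*(k + 4)*(k + 3)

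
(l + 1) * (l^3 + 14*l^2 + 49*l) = l^4 + 15*l^3 + 63*l^2 + 49*l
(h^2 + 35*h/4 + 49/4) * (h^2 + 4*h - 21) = h^4 + 51*h^3/4 + 105*h^2/4 - 539*h/4 - 1029/4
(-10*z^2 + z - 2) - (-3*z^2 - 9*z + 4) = -7*z^2 + 10*z - 6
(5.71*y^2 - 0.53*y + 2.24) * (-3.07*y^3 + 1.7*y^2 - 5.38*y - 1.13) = -17.5297*y^5 + 11.3341*y^4 - 38.4976*y^3 + 0.207100000000001*y^2 - 11.4523*y - 2.5312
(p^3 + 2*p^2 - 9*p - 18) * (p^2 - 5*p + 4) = p^5 - 3*p^4 - 15*p^3 + 35*p^2 + 54*p - 72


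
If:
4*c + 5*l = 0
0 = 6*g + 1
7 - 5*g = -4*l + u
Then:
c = 235/96 - 5*u/16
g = -1/6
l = u/4 - 47/24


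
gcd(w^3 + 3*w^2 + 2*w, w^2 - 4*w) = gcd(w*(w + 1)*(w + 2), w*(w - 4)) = w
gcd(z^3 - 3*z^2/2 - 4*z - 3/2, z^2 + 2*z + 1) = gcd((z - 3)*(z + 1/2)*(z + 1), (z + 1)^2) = z + 1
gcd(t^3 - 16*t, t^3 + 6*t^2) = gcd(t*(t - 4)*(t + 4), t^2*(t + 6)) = t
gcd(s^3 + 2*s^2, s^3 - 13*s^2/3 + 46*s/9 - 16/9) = 1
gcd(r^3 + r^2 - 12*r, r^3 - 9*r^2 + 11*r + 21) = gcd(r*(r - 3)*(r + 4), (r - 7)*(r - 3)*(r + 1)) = r - 3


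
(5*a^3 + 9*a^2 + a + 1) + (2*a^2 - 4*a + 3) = 5*a^3 + 11*a^2 - 3*a + 4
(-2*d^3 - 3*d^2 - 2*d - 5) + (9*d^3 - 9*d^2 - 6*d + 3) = 7*d^3 - 12*d^2 - 8*d - 2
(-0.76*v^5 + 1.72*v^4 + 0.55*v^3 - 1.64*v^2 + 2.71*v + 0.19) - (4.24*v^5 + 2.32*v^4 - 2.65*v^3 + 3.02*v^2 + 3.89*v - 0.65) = -5.0*v^5 - 0.6*v^4 + 3.2*v^3 - 4.66*v^2 - 1.18*v + 0.84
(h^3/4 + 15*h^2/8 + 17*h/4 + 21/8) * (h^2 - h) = h^5/4 + 13*h^4/8 + 19*h^3/8 - 13*h^2/8 - 21*h/8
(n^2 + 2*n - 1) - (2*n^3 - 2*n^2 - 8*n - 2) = -2*n^3 + 3*n^2 + 10*n + 1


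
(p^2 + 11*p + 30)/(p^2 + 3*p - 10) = (p + 6)/(p - 2)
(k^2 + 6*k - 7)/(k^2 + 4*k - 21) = (k - 1)/(k - 3)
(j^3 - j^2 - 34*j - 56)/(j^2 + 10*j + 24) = (j^2 - 5*j - 14)/(j + 6)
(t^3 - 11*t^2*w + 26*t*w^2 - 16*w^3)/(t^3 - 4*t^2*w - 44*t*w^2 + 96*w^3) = (t - w)/(t + 6*w)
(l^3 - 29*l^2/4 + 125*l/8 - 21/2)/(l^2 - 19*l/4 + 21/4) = (l^2 - 11*l/2 + 6)/(l - 3)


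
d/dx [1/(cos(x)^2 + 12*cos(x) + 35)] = 2*(cos(x) + 6)*sin(x)/(cos(x)^2 + 12*cos(x) + 35)^2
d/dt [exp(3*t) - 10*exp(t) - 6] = (3*exp(2*t) - 10)*exp(t)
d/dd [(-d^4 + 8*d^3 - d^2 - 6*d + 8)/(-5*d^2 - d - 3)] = (10*d^5 - 37*d^4 - 4*d^3 - 101*d^2 + 86*d + 26)/(25*d^4 + 10*d^3 + 31*d^2 + 6*d + 9)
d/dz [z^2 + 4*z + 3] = 2*z + 4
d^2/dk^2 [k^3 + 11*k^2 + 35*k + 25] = 6*k + 22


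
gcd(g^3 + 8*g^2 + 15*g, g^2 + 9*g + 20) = g + 5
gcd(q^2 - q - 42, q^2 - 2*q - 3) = 1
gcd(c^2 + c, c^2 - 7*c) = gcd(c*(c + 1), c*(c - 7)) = c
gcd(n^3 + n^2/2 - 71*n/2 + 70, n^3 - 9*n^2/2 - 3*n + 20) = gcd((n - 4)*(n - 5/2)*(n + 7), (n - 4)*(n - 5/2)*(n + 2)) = n^2 - 13*n/2 + 10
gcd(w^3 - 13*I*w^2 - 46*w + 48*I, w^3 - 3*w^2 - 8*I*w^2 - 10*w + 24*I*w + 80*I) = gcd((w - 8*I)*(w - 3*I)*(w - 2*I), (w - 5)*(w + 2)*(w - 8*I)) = w - 8*I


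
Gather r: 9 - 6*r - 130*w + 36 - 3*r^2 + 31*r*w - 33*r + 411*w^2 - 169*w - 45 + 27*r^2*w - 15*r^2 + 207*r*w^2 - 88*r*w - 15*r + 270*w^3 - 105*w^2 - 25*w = r^2*(27*w - 18) + r*(207*w^2 - 57*w - 54) + 270*w^3 + 306*w^2 - 324*w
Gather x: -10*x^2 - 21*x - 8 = -10*x^2 - 21*x - 8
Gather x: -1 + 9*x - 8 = 9*x - 9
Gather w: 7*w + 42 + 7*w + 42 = 14*w + 84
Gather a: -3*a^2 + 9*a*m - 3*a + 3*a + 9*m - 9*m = -3*a^2 + 9*a*m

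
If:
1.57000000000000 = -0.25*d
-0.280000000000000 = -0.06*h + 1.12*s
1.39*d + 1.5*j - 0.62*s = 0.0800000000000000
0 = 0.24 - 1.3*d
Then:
No Solution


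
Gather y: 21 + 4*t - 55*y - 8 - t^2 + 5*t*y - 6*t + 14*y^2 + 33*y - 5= -t^2 - 2*t + 14*y^2 + y*(5*t - 22) + 8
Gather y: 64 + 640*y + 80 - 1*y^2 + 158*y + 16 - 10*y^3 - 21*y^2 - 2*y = -10*y^3 - 22*y^2 + 796*y + 160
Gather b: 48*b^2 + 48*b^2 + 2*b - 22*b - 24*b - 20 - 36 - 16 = 96*b^2 - 44*b - 72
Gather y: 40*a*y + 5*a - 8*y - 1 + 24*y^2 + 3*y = 5*a + 24*y^2 + y*(40*a - 5) - 1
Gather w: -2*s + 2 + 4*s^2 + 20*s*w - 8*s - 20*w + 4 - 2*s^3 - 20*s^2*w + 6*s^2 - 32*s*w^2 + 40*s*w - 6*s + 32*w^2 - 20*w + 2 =-2*s^3 + 10*s^2 - 16*s + w^2*(32 - 32*s) + w*(-20*s^2 + 60*s - 40) + 8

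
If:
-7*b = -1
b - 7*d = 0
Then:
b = 1/7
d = 1/49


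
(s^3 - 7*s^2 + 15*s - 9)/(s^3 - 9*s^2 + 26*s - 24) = (s^2 - 4*s + 3)/(s^2 - 6*s + 8)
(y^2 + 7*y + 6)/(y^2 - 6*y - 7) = (y + 6)/(y - 7)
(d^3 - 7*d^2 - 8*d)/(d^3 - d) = (d - 8)/(d - 1)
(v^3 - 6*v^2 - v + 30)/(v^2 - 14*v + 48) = (v^3 - 6*v^2 - v + 30)/(v^2 - 14*v + 48)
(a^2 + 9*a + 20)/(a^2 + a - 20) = (a + 4)/(a - 4)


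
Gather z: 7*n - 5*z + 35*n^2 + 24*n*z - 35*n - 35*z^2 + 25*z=35*n^2 - 28*n - 35*z^2 + z*(24*n + 20)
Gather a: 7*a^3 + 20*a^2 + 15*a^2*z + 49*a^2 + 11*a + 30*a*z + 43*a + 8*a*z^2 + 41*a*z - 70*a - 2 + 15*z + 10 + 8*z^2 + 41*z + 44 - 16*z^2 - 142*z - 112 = 7*a^3 + a^2*(15*z + 69) + a*(8*z^2 + 71*z - 16) - 8*z^2 - 86*z - 60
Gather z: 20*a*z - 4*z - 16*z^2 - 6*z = -16*z^2 + z*(20*a - 10)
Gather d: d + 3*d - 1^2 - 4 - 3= 4*d - 8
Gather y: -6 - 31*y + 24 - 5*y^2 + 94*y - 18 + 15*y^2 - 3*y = 10*y^2 + 60*y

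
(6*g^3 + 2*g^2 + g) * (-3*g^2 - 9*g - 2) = -18*g^5 - 60*g^4 - 33*g^3 - 13*g^2 - 2*g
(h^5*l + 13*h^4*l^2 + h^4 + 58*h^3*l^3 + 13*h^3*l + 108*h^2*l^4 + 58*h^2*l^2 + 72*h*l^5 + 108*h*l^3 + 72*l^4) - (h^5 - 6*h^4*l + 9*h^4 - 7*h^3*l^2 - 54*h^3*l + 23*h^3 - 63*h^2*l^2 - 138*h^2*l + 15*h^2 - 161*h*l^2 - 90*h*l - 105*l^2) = h^5*l - h^5 + 13*h^4*l^2 + 6*h^4*l - 8*h^4 + 58*h^3*l^3 + 7*h^3*l^2 + 67*h^3*l - 23*h^3 + 108*h^2*l^4 + 121*h^2*l^2 + 138*h^2*l - 15*h^2 + 72*h*l^5 + 108*h*l^3 + 161*h*l^2 + 90*h*l + 72*l^4 + 105*l^2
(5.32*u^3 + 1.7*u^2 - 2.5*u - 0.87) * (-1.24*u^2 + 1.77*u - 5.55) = -6.5968*u^5 + 7.3084*u^4 - 23.417*u^3 - 12.7812*u^2 + 12.3351*u + 4.8285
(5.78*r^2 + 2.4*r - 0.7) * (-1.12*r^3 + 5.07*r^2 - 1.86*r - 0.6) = -6.4736*r^5 + 26.6166*r^4 + 2.2012*r^3 - 11.481*r^2 - 0.138*r + 0.42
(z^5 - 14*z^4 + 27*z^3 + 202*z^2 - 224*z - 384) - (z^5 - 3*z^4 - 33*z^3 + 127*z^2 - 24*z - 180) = -11*z^4 + 60*z^3 + 75*z^2 - 200*z - 204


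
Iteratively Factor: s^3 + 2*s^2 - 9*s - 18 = (s + 3)*(s^2 - s - 6) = (s + 2)*(s + 3)*(s - 3)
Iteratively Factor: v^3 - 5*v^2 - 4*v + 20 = (v + 2)*(v^2 - 7*v + 10) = (v - 5)*(v + 2)*(v - 2)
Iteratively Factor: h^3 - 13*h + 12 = (h + 4)*(h^2 - 4*h + 3) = (h - 1)*(h + 4)*(h - 3)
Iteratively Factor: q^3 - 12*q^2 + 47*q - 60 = (q - 4)*(q^2 - 8*q + 15) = (q - 4)*(q - 3)*(q - 5)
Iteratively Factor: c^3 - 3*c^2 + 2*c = (c - 2)*(c^2 - c) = (c - 2)*(c - 1)*(c)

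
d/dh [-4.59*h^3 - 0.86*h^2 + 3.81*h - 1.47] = -13.77*h^2 - 1.72*h + 3.81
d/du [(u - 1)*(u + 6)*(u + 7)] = 3*u^2 + 24*u + 29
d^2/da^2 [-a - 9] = 0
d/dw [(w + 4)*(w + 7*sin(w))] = w + (w + 4)*(7*cos(w) + 1) + 7*sin(w)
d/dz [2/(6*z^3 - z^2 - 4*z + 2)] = 4*(-9*z^2 + z + 2)/(6*z^3 - z^2 - 4*z + 2)^2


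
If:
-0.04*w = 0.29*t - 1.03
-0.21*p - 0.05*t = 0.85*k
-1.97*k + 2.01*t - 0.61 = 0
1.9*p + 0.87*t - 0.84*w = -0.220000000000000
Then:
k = -14.81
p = 63.33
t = -14.21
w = 128.78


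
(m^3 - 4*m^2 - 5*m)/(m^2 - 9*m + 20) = m*(m + 1)/(m - 4)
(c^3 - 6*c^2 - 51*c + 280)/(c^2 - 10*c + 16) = (c^2 + 2*c - 35)/(c - 2)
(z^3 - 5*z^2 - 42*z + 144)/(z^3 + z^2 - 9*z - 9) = (z^2 - 2*z - 48)/(z^2 + 4*z + 3)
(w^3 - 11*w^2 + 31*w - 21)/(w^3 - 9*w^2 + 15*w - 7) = (w - 3)/(w - 1)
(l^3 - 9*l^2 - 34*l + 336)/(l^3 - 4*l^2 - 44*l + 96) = (l - 7)/(l - 2)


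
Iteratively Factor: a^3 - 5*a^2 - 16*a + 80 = (a - 4)*(a^2 - a - 20) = (a - 5)*(a - 4)*(a + 4)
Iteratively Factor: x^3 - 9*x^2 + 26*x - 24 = (x - 2)*(x^2 - 7*x + 12) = (x - 4)*(x - 2)*(x - 3)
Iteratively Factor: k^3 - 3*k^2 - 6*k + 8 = (k - 1)*(k^2 - 2*k - 8) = (k - 1)*(k + 2)*(k - 4)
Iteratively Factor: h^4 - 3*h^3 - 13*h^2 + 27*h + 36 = (h - 3)*(h^3 - 13*h - 12) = (h - 4)*(h - 3)*(h^2 + 4*h + 3) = (h - 4)*(h - 3)*(h + 3)*(h + 1)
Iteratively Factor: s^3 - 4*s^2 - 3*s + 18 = (s + 2)*(s^2 - 6*s + 9) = (s - 3)*(s + 2)*(s - 3)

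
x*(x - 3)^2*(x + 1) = x^4 - 5*x^3 + 3*x^2 + 9*x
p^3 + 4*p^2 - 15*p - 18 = (p - 3)*(p + 1)*(p + 6)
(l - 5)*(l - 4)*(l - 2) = l^3 - 11*l^2 + 38*l - 40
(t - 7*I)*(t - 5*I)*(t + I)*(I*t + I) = I*t^4 + 11*t^3 + I*t^3 + 11*t^2 - 23*I*t^2 + 35*t - 23*I*t + 35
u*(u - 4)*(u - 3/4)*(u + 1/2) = u^4 - 17*u^3/4 + 5*u^2/8 + 3*u/2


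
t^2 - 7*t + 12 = (t - 4)*(t - 3)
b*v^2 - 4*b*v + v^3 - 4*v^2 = v*(b + v)*(v - 4)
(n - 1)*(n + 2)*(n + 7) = n^3 + 8*n^2 + 5*n - 14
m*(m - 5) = m^2 - 5*m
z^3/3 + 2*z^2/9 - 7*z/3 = z*(z/3 + 1)*(z - 7/3)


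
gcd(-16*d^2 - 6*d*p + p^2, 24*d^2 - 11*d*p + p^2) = -8*d + p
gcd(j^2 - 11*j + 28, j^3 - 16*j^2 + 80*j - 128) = j - 4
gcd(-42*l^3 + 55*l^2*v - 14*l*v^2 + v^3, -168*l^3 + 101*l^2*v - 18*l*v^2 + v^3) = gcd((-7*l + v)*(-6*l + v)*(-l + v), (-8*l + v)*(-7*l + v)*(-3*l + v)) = -7*l + v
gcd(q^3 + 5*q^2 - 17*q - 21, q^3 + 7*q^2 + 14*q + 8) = q + 1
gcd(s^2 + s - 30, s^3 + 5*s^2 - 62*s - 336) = s + 6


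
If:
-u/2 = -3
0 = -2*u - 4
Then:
No Solution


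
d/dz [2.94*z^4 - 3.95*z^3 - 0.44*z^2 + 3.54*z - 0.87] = 11.76*z^3 - 11.85*z^2 - 0.88*z + 3.54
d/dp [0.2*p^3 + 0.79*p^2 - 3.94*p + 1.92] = 0.6*p^2 + 1.58*p - 3.94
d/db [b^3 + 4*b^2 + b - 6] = 3*b^2 + 8*b + 1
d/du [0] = 0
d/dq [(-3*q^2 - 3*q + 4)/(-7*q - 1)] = (21*q^2 + 6*q + 31)/(49*q^2 + 14*q + 1)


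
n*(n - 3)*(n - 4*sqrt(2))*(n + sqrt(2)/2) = n^4 - 7*sqrt(2)*n^3/2 - 3*n^3 - 4*n^2 + 21*sqrt(2)*n^2/2 + 12*n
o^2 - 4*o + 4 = (o - 2)^2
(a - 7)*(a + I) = a^2 - 7*a + I*a - 7*I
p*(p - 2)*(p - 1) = p^3 - 3*p^2 + 2*p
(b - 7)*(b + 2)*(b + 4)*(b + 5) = b^4 + 4*b^3 - 39*b^2 - 226*b - 280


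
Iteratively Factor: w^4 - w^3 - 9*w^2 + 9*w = (w + 3)*(w^3 - 4*w^2 + 3*w) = (w - 3)*(w + 3)*(w^2 - w) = w*(w - 3)*(w + 3)*(w - 1)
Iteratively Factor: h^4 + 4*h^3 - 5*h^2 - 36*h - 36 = (h + 3)*(h^3 + h^2 - 8*h - 12) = (h + 2)*(h + 3)*(h^2 - h - 6) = (h + 2)^2*(h + 3)*(h - 3)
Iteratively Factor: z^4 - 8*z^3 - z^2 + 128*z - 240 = (z + 4)*(z^3 - 12*z^2 + 47*z - 60) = (z - 5)*(z + 4)*(z^2 - 7*z + 12) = (z - 5)*(z - 4)*(z + 4)*(z - 3)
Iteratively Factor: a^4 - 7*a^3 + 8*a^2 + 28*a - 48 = (a - 2)*(a^3 - 5*a^2 - 2*a + 24) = (a - 4)*(a - 2)*(a^2 - a - 6) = (a - 4)*(a - 3)*(a - 2)*(a + 2)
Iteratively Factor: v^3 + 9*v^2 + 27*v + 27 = (v + 3)*(v^2 + 6*v + 9) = (v + 3)^2*(v + 3)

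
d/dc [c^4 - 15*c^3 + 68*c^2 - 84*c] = 4*c^3 - 45*c^2 + 136*c - 84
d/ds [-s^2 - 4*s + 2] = -2*s - 4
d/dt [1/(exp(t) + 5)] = -exp(t)/(exp(t) + 5)^2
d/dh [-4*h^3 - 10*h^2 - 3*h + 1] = -12*h^2 - 20*h - 3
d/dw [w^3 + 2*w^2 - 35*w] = 3*w^2 + 4*w - 35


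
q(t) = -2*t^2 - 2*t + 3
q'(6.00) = -26.00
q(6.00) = -81.00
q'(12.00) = -50.00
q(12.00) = -309.00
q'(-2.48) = 7.92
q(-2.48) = -4.34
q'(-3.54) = 12.16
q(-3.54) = -14.98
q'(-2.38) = 7.52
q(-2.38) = -3.57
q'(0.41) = -3.64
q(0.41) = 1.84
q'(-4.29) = 15.16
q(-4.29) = -25.23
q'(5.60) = -24.40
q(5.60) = -70.92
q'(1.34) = -7.36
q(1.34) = -3.27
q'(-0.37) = -0.52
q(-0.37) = 3.47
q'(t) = -4*t - 2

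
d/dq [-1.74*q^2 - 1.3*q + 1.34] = -3.48*q - 1.3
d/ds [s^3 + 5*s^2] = s*(3*s + 10)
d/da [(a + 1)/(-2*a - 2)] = 0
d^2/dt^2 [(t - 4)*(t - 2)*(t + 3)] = 6*t - 6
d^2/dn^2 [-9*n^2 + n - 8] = -18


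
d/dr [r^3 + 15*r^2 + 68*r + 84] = 3*r^2 + 30*r + 68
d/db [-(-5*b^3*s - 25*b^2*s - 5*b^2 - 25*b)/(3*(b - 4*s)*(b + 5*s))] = 5*(-b*(b - 4*s)*(b^2*s + 5*b*s + b + 5) - b*(b + 5*s)*(b^2*s + 5*b*s + b + 5) + (b - 4*s)*(b + 5*s)*(3*b^2*s + 10*b*s + 2*b + 5))/(3*(b - 4*s)^2*(b + 5*s)^2)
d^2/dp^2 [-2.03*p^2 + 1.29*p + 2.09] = -4.06000000000000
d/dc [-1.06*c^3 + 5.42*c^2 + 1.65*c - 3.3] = -3.18*c^2 + 10.84*c + 1.65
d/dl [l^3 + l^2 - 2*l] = 3*l^2 + 2*l - 2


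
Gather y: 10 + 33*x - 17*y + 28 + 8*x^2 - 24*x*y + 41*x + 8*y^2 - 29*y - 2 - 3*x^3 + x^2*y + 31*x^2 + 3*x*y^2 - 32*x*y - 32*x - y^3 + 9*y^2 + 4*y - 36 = -3*x^3 + 39*x^2 + 42*x - y^3 + y^2*(3*x + 17) + y*(x^2 - 56*x - 42)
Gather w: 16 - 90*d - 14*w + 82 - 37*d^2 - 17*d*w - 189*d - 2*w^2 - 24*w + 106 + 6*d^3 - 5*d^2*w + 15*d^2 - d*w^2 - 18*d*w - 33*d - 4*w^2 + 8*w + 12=6*d^3 - 22*d^2 - 312*d + w^2*(-d - 6) + w*(-5*d^2 - 35*d - 30) + 216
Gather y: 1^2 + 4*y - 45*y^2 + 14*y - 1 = -45*y^2 + 18*y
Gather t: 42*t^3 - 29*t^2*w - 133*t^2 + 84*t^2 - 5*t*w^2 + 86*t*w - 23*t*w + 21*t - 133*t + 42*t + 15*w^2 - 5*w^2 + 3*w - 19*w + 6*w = 42*t^3 + t^2*(-29*w - 49) + t*(-5*w^2 + 63*w - 70) + 10*w^2 - 10*w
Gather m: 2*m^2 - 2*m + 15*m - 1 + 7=2*m^2 + 13*m + 6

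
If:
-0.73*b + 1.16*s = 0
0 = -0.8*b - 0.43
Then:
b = -0.54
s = -0.34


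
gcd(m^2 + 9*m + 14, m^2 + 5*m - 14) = m + 7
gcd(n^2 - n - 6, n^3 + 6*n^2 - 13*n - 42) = n^2 - n - 6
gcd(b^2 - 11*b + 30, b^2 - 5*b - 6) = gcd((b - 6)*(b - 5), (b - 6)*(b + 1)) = b - 6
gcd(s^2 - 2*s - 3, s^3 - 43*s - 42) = s + 1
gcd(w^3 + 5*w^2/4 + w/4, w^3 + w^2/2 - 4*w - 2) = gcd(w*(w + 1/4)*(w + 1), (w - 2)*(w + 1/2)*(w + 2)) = 1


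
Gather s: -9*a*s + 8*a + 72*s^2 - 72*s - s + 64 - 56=8*a + 72*s^2 + s*(-9*a - 73) + 8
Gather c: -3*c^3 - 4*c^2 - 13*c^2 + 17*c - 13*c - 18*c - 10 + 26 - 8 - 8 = -3*c^3 - 17*c^2 - 14*c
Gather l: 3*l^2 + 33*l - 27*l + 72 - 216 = 3*l^2 + 6*l - 144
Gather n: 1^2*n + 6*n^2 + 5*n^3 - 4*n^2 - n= 5*n^3 + 2*n^2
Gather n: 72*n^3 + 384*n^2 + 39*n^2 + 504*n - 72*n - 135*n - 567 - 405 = 72*n^3 + 423*n^2 + 297*n - 972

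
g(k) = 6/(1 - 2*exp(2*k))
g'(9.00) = 0.00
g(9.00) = 0.00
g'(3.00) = 0.01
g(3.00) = -0.00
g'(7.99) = 0.00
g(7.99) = -0.00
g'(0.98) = 0.98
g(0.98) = -0.45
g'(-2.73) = 0.10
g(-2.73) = 6.05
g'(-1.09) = 4.53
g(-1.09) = 7.75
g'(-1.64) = 1.06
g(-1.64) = 6.49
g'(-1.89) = 0.60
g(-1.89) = 6.29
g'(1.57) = 0.27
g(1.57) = -0.13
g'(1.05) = 0.83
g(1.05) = -0.39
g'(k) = 24*exp(2*k)/(1 - 2*exp(2*k))^2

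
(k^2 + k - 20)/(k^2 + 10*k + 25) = (k - 4)/(k + 5)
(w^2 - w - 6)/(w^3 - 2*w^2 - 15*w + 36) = (w + 2)/(w^2 + w - 12)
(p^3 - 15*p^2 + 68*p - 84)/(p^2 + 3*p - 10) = (p^2 - 13*p + 42)/(p + 5)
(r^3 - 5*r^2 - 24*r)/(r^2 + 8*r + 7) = r*(r^2 - 5*r - 24)/(r^2 + 8*r + 7)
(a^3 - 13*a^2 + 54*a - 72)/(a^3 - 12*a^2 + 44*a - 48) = (a - 3)/(a - 2)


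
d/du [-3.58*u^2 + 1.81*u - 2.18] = 1.81 - 7.16*u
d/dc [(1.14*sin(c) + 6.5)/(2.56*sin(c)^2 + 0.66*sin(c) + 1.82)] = (-33.28*sin(c) + 1.4592*cos(2*c) - 3.6744)*cos(c)/(2.56*sin(c)^2 + 0.66*sin(c) + 1.82)^2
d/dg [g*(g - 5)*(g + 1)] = 3*g^2 - 8*g - 5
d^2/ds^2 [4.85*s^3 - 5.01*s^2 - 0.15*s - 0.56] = 29.1*s - 10.02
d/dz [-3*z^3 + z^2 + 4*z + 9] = -9*z^2 + 2*z + 4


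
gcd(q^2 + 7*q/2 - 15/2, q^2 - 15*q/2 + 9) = q - 3/2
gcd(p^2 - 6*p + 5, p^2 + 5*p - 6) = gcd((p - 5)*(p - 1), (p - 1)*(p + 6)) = p - 1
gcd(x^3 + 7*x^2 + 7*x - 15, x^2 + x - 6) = x + 3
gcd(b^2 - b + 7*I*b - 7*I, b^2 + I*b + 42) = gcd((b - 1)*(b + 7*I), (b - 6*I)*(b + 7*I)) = b + 7*I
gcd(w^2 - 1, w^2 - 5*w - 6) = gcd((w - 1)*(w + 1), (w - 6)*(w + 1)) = w + 1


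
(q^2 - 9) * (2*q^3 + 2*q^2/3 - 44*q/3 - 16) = 2*q^5 + 2*q^4/3 - 98*q^3/3 - 22*q^2 + 132*q + 144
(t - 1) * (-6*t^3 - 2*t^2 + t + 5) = -6*t^4 + 4*t^3 + 3*t^2 + 4*t - 5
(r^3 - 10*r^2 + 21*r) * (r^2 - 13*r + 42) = r^5 - 23*r^4 + 193*r^3 - 693*r^2 + 882*r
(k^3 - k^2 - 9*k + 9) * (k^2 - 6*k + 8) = k^5 - 7*k^4 + 5*k^3 + 55*k^2 - 126*k + 72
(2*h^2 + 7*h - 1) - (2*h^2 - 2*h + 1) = 9*h - 2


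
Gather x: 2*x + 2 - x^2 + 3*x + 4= -x^2 + 5*x + 6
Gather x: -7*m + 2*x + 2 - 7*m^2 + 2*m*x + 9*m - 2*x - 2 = -7*m^2 + 2*m*x + 2*m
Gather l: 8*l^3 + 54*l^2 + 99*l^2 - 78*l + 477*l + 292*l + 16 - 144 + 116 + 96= 8*l^3 + 153*l^2 + 691*l + 84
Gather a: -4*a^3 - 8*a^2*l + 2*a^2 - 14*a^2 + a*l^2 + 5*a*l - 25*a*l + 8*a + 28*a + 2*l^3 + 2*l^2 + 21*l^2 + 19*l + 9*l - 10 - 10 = -4*a^3 + a^2*(-8*l - 12) + a*(l^2 - 20*l + 36) + 2*l^3 + 23*l^2 + 28*l - 20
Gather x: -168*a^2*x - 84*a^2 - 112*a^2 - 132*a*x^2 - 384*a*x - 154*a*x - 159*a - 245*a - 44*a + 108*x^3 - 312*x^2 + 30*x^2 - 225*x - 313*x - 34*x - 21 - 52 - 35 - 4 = -196*a^2 - 448*a + 108*x^3 + x^2*(-132*a - 282) + x*(-168*a^2 - 538*a - 572) - 112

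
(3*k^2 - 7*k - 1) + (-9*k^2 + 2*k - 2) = -6*k^2 - 5*k - 3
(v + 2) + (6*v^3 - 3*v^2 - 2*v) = 6*v^3 - 3*v^2 - v + 2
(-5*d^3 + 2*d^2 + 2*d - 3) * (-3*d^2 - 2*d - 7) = 15*d^5 + 4*d^4 + 25*d^3 - 9*d^2 - 8*d + 21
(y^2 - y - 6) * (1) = y^2 - y - 6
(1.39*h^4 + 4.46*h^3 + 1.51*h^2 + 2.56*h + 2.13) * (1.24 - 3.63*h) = -5.0457*h^5 - 14.4662*h^4 + 0.0491000000000001*h^3 - 7.4204*h^2 - 4.5575*h + 2.6412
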